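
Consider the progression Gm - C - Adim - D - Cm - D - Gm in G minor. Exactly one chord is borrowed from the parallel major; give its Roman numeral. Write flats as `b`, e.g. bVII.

In G minor (with V from harmonic minor) the diatonic chords are Gm, Adim, Bb, Cm, D, Eb, F. Gm, Adim, D and Cm all belong to that set. C (C–E–G) doesn't fit — on degree 4 G minor would have Cm (iv). C is the degree-4 chord of G major, so it is the borrowed IV.

IV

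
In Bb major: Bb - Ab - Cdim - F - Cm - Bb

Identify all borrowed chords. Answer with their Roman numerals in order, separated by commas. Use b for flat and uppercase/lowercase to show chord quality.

In Bb major the diatonic chords are Bb, Cm, Dm, Eb, F, Gm, Adim. Of the given chords, Bb, F and Cm are diatonic. Ab (Ab–C–Eb) is not: scale degree 7 in Bb major carries Adim (vii°). In Bb minor the chord on that degree is Ab, so here it functions as bVII, borrowed from the parallel minor. Cdim (C–Eb–Gb) is not: scale degree 2 in Bb major carries Cm (ii). In Bb minor the chord on that degree is Cdim, so here it functions as ii°, borrowed from the parallel minor.

bVII, ii°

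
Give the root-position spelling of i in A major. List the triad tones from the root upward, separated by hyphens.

i is built on scale degree 1, which is A in both A major and its parallel. Stacking thirds in A minor on A gives A–C–E.

A-C-E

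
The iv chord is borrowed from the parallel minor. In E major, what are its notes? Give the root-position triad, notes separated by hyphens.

A-C-E

The root, A, is scale degree 4 — the same note in E major and E minor; only the chord quality changes. Stacking thirds in E minor on A gives A–C–E.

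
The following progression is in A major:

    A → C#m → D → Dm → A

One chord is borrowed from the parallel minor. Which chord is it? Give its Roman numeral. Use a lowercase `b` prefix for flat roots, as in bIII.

iv

The diatonic triads in A major are A, Bm, C#m, D, E, F#m, G#dim. Of the given chords, A, C#m and D are diatonic. But Dm (D–F–A) is foreign: the diatonic IV on degree 4 is D, whereas Dm comes from A minor. It is labeled iv.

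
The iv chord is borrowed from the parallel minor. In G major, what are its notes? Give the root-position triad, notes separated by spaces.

The root, C, is scale degree 4 — the same note in G major and G minor; only the chord quality changes. Building the minor chord from the parallel minor on C: C–Eb–G.

C Eb G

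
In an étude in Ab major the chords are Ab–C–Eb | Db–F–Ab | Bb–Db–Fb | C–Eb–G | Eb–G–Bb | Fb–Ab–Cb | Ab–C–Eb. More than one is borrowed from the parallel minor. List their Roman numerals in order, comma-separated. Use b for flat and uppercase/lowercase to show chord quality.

In Ab major the diatonic chords are Ab, Bbm, Cm, Db, Eb, Fm, Gdim. Of the given chords, Ab–C–Eb = Ab, Db–F–Ab = Db, C–Eb–G = Cm and Eb–G–Bb = Eb are diatonic. But Bb–Db–Fb is foreign: the diatonic ii on degree 2 is Bbm, whereas Bbdim comes from Ab minor. It is labeled ii°. Fb–Ab–Cb is not: scale degree 6 in Ab major carries Fm (vi). In Ab minor the chord on that degree is Fb, so here it functions as bVI, borrowed from the parallel minor.

ii°, bVI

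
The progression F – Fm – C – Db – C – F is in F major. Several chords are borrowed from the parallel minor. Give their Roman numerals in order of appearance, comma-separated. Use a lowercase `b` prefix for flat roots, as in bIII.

i, bVI

In F major the diatonic chords are F, Gm, Am, Bb, C, Dm, Edim. Of the given chords, F and C are diatonic. Fm (F–Ab–C) doesn't fit — on degree 1 F major would have F (I). Fm is the degree-1 chord of F minor, so it is the borrowed i. Db (Db–F–Ab) doesn't fit — on degree 6 F major would have Dm (vi). Db is the degree-6 chord of F minor, so it is the borrowed bVI.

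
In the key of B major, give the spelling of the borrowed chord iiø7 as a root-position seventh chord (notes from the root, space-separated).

The root, C#, is scale degree 2 — the same note in B major and B minor; only the chord quality changes. Building the half-diminished-seventh chord from the parallel minor on C#: C#–E–G–B.

C# E G B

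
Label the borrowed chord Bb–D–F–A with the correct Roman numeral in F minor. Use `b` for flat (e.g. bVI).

The root Bb is the diatonic 4th degree of F minor; the borrowing shows in the chord quality. The diatonic chord on degree 4 would be Bbm (iv), but Bb–D–F–A is the major-seventh chord from F major. As a borrowed chord it is labeled IVmaj7.

IVmaj7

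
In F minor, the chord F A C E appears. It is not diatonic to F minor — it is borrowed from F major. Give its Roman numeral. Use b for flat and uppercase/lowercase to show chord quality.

F is scale degree 1 in F minor. F–A–C–E is a major-seventh chord — the form found in F major, not the diatonic i (Fm). Borrowed into F minor it is written Imaj7.

Imaj7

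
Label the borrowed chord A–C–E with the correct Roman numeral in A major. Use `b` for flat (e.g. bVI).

The root A is the diatonic 1st degree of A major; the borrowing shows in the chord quality. A–C–E is a minor chord — the form found in A minor, not the diatonic I (A). Borrowed into A major it is written i.

i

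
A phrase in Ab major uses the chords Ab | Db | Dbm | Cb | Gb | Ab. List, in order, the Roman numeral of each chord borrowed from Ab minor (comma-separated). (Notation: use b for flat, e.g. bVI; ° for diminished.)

iv, bIII, bVII

Ab major has the diatonic set Ab, Bbm, Cm, Db, Eb, Fm, Gdim. Ab and Db are both diatonic. Dbm (Db–Fb–Ab) doesn't fit — on degree 4 Ab major would have Db (IV). Dbm is the degree-4 chord of Ab minor, so it is the borrowed iv. Cb (Cb–Eb–Gb) is not: scale degree 3 in Ab major carries Cm (iii). In Ab minor the chord on that degree is Cb, so here it functions as bIII, borrowed from the parallel minor. Gb (Gb–Bb–Db) is not: scale degree 7 in Ab major carries Gdim (vii°). In Ab minor the chord on that degree is Gb, so here it functions as bVII, borrowed from the parallel minor.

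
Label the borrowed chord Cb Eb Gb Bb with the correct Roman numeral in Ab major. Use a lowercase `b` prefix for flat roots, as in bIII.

bIIImaj7

The root Cb is the lowered 3rd scale degree — diatonically Ab major has C there. The diatonic chord on degree 3 would be Cm (iii), but Cb–Eb–Gb–Bb is the major-seventh chord from Ab minor. As a borrowed chord it is labeled bIIImaj7.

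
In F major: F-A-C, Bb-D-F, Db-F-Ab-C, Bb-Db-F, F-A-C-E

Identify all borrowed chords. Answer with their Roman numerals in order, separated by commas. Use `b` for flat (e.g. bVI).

bVImaj7, iv

In F major the diatonic chords are F, Gm, Am, Bb, C, Dm, Edim. F–A–C = F, Bb–D–F = Bb and F–A–C–E = Fmaj7 are all diatonic. But Db–F–Ab–C is foreign: the diatonic vi on degree 6 is Dm, whereas Dbmaj7 comes from F minor. It is labeled bVImaj7. Bb–Db–F doesn't fit — on degree 4 F major would have Bb (IV). Bbm is the degree-4 chord of F minor, so it is the borrowed iv.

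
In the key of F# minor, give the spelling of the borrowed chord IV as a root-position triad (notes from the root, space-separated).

The root, B, is scale degree 4 — the same note in F# minor and F# major; only the chord quality changes. In F# major the chord on B is B–D#–F#.

B D# F#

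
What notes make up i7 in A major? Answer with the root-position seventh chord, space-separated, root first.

A C E G

The root, A, is scale degree 1 — the same note in A major and A minor; only the chord quality changes. In A minor the chord on A is A–C–E–G.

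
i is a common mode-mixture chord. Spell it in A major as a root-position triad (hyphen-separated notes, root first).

The root, A, is scale degree 1 — the same note in A major and A minor; only the chord quality changes. In A minor the chord on A is A–C–E.

A-C-E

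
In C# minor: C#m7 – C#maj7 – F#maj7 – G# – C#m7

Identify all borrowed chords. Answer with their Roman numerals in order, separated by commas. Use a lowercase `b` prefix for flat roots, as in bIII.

Imaj7, IVmaj7

C# minor has the diatonic set C#m, D#dim, E, F#m, G#, A, B (with V from harmonic minor). Of the given chords, C#m7 and G# are diatonic. C#maj7 (C#–E#–G#–B#) doesn't fit — on degree 1 C# minor would have C#m (i). C#maj7 is the degree-1 chord of C# major, so it is the borrowed Imaj7. But F#maj7 (F#–A#–C#–E#) is foreign: the diatonic iv on degree 4 is F#m, whereas F#maj7 comes from C# major. It is labeled IVmaj7.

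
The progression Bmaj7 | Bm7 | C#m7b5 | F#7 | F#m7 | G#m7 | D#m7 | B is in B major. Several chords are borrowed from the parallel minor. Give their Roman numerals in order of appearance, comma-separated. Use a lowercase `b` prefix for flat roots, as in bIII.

i7, iiø7, v7

The diatonic triads in B major are B, C#m, D#m, E, F#, G#m, A#dim. Bmaj7, F#7, G#m7, D#m7 and B are all diatonic. But Bm7 (B–D–F#–A) is foreign: the diatonic I on degree 1 is B, whereas Bm7 comes from B minor. It is labeled i7. C#m7b5 (C#–E–G–B) doesn't fit — on degree 2 B major would have C#m (ii). C#m7b5 is the degree-2 chord of B minor, so it is the borrowed iiø7. But F#m7 (F#–A–C#–E) is foreign: the diatonic V on degree 5 is F#, whereas F#m7 comes from B minor. It is labeled v7.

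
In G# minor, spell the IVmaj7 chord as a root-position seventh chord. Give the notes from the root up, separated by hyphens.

IVmaj7 is built on scale degree 4, which is C# in both G# minor and its parallel. Building the major-seventh chord from the parallel major on C#: C#–E#–G#–B#.

C#-E#-G#-B#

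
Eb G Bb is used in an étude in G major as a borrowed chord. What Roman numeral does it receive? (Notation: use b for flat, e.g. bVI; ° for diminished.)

In G major scale degree 6 is E; Eb is its lowered form, from G minor. Diatonically G major has Em (vi) on that degree; Eb–G–Bb is instead the major chord native to G minor, so it takes the label bVI.

bVI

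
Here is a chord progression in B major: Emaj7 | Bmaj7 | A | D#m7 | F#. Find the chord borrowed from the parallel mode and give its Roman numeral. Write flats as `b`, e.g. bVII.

In B major the diatonic chords are B, C#m, D#m, E, F#, G#m, A#dim. Emaj7, Bmaj7, D#m7 and F# are all diatonic. But A (A–C#–E) is foreign: the diatonic vii° on degree 7 is A#dim, whereas A comes from B minor. It is labeled bVII.

bVII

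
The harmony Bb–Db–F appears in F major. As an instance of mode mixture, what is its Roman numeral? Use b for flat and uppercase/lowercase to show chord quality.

The root Bb is the diatonic 4th degree of F major; the borrowing shows in the chord quality. Diatonically F major has Bb (IV) on that degree; Bb–Db–F is instead the minor chord native to F minor, so it takes the label iv.

iv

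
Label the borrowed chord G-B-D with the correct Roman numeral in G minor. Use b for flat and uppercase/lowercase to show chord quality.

I

G is scale degree 1 in G minor. G–B–D is a major chord — the form found in G major, not the diatonic i (Gm). Borrowed into G minor it is written I.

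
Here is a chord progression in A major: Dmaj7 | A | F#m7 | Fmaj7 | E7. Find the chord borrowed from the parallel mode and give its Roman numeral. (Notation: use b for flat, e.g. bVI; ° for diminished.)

bVImaj7

A major has the diatonic set A, Bm, C#m, D, E, F#m, G#dim. Of the given chords, Dmaj7, A, F#m7 and E7 are diatonic. Fmaj7 (F–A–C–E) is not: scale degree 6 in A major carries F#m (vi). In A minor the chord on that degree is Fmaj7, so here it functions as bVImaj7, borrowed from the parallel minor.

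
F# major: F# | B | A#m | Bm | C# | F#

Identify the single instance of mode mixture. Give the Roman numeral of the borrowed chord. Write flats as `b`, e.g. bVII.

iv

In F# major the diatonic chords are F#, G#m, A#m, B, C#, D#m, E#dim. F#, B, A#m and C# all belong to that set. Bm (B–D–F#) doesn't fit — on degree 4 F# major would have B (IV). Bm is the degree-4 chord of F# minor, so it is the borrowed iv.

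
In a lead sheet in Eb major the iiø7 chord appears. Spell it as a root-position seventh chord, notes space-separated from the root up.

iiø7 is built on scale degree 2, which is F in both Eb major and its parallel. In Eb minor the chord on F is F–Ab–Cb–Eb.

F Ab Cb Eb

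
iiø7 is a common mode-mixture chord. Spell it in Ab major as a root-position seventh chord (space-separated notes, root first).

The root, Bb, is scale degree 2 — the same note in Ab major and Ab minor; only the chord quality changes. In Ab minor the chord on Bb is Bb–Db–Fb–Ab.

Bb Db Fb Ab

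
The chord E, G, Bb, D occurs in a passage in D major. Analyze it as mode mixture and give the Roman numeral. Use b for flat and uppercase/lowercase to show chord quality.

The root E is the diatonic 2nd degree of D major; the borrowing shows in the chord quality. The diatonic chord on degree 2 would be Em (ii), but E–G–Bb–D is the half-diminished-seventh chord from D minor. As a borrowed chord it is labeled iiø7.

iiø7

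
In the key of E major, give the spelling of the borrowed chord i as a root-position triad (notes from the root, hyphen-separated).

The root, E, is scale degree 1 — the same note in E major and E minor; only the chord quality changes. Building the minor chord from the parallel minor on E: E–G–B.

E-G-B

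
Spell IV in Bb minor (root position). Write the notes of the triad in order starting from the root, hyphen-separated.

The root, Eb, is scale degree 4 — the same note in Bb minor and Bb major; only the chord quality changes. In Bb major the chord on Eb is Eb–G–Bb.

Eb-G-Bb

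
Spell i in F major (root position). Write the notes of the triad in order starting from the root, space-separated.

i is built on scale degree 1, which is F in both F major and its parallel. Stacking thirds in F minor on F gives F–Ab–C.

F Ab C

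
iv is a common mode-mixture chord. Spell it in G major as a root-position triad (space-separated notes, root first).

C Eb G

The root, C, is scale degree 4 — the same note in G major and G minor; only the chord quality changes. In G minor the chord on C is C–Eb–G.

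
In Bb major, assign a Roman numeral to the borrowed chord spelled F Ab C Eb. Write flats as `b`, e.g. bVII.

The root F is the diatonic 5th degree of Bb major; the borrowing shows in the chord quality. F–Ab–C–Eb is a minor-seventh chord — the form found in Bb minor, not the diatonic V (F). Borrowed into Bb major it is written v7.

v7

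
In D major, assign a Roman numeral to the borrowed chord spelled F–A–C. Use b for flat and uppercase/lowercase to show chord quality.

bIII

The root F is the lowered 3rd scale degree — diatonically D major has F# there. The diatonic chord on degree 3 would be F#m (iii), but F–A–C is the major chord from D minor. As a borrowed chord it is labeled bIII.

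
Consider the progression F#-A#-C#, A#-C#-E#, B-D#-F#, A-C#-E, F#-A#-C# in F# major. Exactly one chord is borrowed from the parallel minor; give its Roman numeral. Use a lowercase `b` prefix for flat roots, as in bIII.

bIII

F# major has the diatonic set F#, G#m, A#m, B, C#, D#m, E#dim. F#–A#–C# = F#, A#–C#–E# = A#m and B–D#–F# = B all belong to that set. A–C#–E is not: scale degree 3 in F# major carries A#m (iii). In F# minor the chord on that degree is A, so here it functions as bIII, borrowed from the parallel minor.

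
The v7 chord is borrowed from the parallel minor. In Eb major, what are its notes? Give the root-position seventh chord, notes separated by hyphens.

v7 is built on scale degree 5, which is Bb in both Eb major and its parallel. Stacking thirds in Eb minor on Bb gives Bb–Db–F–Ab.

Bb-Db-F-Ab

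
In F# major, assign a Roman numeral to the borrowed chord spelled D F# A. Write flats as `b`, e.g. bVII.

bVI

D is the lowered form of scale degree 6 in F# major (the diatonic degree 6 is D#). The diatonic chord on degree 6 would be D#m (vi), but D–F#–A is the major chord from F# minor. As a borrowed chord it is labeled bVI.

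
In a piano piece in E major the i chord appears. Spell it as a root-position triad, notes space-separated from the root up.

i is built on scale degree 1, which is E in both E major and its parallel. Stacking thirds in E minor on E gives E–G–B.

E G B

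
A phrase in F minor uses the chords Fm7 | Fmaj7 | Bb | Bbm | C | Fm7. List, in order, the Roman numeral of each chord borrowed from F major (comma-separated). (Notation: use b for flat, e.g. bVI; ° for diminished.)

F minor has the diatonic set Fm, Gdim, Ab, Bbm, C, Db, Eb (with V from harmonic minor). Fm7, Bbm and C all belong to that set. But Fmaj7 (F–A–C–E) is foreign: the diatonic i on degree 1 is Fm, whereas Fmaj7 comes from F major. It is labeled Imaj7. Bb (Bb–D–F) doesn't fit — on degree 4 F minor would have Bbm (iv). Bb is the degree-4 chord of F major, so it is the borrowed IV.

Imaj7, IV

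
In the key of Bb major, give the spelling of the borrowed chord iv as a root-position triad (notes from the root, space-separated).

iv is built on scale degree 4, which is Eb in both Bb major and its parallel. Stacking thirds in Bb minor on Eb gives Eb–Gb–Bb.

Eb Gb Bb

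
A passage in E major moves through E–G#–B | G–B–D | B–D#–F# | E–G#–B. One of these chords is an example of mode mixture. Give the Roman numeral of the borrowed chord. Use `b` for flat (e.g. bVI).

bIII

E major has the diatonic set E, F#m, G#m, A, B, C#m, D#dim. E–G#–B = E and B–D#–F# = B are both diatonic. G–B–D doesn't fit — on degree 3 E major would have G#m (iii). G is the degree-3 chord of E minor, so it is the borrowed bIII.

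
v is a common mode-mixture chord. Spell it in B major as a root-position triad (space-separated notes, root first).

v is built on scale degree 5, which is F# in both B major and its parallel. In B minor the chord on F# is F#–A–C#.

F# A C#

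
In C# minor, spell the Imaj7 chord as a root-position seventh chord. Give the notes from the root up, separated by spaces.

C# E# G# B#

Imaj7 is built on scale degree 1, which is C# in both C# minor and its parallel. In C# major the chord on C# is C#–E#–G#–B#.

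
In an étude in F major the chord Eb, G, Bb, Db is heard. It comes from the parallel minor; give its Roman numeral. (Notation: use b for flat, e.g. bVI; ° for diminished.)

bVII7

Eb is the lowered form of scale degree 7 in F major (the diatonic degree 7 is E). Diatonically F major has Edim (vii°) on that degree; Eb–G–Bb–Db is instead the dominant-seventh chord native to F minor, so it takes the label bVII7.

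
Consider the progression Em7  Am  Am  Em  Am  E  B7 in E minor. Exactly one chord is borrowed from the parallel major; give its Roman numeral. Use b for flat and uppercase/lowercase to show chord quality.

The diatonic triads in E minor (with V from harmonic minor) are Em, F#dim, G, Am, B, C, D. Em7, Am, Em and B7 all belong to that set. E (E–G#–B) doesn't fit — on degree 1 E minor would have Em (i). E is the degree-1 chord of E major, so it is the borrowed I.

I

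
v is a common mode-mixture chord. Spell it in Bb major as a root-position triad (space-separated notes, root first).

The root, F, is scale degree 5 — the same note in Bb major and Bb minor; only the chord quality changes. Stacking thirds in Bb minor on F gives F–Ab–C.

F Ab C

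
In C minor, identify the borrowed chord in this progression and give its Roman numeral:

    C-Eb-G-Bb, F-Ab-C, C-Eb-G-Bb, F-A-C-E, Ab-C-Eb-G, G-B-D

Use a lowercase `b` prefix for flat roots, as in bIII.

IVmaj7

The diatonic triads in C minor (with V from harmonic minor) are Cm, Ddim, Eb, Fm, G, Ab, Bb. Of the given chords, C–Eb–G–Bb = Cm7, F–Ab–C = Fm, Ab–C–Eb–G = Abmaj7 and G–B–D = G are diatonic. But F–A–C–E is foreign: the diatonic iv on degree 4 is Fm, whereas Fmaj7 comes from C major. It is labeled IVmaj7.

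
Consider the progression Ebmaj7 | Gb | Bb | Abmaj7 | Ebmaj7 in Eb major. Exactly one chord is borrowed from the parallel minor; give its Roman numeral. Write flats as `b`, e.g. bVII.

Eb major has the diatonic set Eb, Fm, Gm, Ab, Bb, Cm, Ddim. Ebmaj7, Bb and Abmaj7 all belong to that set. But Gb (Gb–Bb–Db) is foreign: the diatonic iii on degree 3 is Gm, whereas Gb comes from Eb minor. It is labeled bIII.

bIII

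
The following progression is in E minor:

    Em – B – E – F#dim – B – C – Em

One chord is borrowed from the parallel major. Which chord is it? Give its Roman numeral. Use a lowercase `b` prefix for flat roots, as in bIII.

The diatonic triads in E minor (with V from harmonic minor) are Em, F#dim, G, Am, B, C, D. Em, B, F#dim and C all belong to that set. E (E–G#–B) doesn't fit — on degree 1 E minor would have Em (i). E is the degree-1 chord of E major, so it is the borrowed I.

I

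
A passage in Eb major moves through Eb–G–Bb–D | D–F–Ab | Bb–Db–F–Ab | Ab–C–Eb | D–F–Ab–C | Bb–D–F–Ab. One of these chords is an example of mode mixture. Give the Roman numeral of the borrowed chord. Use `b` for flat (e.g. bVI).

Eb major has the diatonic set Eb, Fm, Gm, Ab, Bb, Cm, Ddim. Eb–G–Bb–D = Ebmaj7, D–F–Ab = Ddim, Ab–C–Eb = Ab, D–F–Ab–C = Dm7b5 and Bb–D–F–Ab = Bb7 all belong to that set. But Bb–Db–F–Ab is foreign: the diatonic V on degree 5 is Bb, whereas Bbm7 comes from Eb minor. It is labeled v7.

v7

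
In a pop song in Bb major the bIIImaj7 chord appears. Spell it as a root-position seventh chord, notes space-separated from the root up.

The root of bIIImaj7 is the lowered 3rd degree: D becomes Db. In Bb minor the chord on Db is Db–F–Ab–C.

Db F Ab C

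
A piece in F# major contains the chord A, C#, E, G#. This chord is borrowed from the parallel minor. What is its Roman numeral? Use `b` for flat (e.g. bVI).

The root A is the lowered 3rd scale degree — diatonically F# major has A# there. The diatonic chord on degree 3 would be A#m (iii), but A–C#–E–G# is the major-seventh chord from F# minor. As a borrowed chord it is labeled bIIImaj7.

bIIImaj7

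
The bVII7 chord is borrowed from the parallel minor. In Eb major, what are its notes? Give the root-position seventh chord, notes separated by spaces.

Db F Ab Cb

Scale degree 7 in Eb major is D. bVII7 uses the lowered form, Db, taken from Eb minor. Stacking thirds in Eb minor on Db gives Db–F–Ab–Cb.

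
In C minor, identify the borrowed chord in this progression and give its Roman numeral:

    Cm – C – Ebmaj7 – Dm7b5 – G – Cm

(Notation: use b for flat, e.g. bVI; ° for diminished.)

C minor has the diatonic set Cm, Ddim, Eb, Fm, G, Ab, Bb (with V from harmonic minor). Of the given chords, Cm, Ebmaj7, Dm7b5 and G are diatonic. But C (C–E–G) is foreign: the diatonic i on degree 1 is Cm, whereas C comes from C major. It is labeled I.

I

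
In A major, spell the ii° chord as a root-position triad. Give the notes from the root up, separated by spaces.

B D F

ii° is built on scale degree 2, which is B in both A major and its parallel. Stacking thirds in A minor on B gives B–D–F.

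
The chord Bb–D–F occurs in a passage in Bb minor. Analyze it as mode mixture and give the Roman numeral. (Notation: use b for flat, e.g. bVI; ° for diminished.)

Bb is scale degree 1 in Bb minor. Bb–D–F is a major chord — the form found in Bb major, not the diatonic i (Bbm). Borrowed into Bb minor it is written I.

I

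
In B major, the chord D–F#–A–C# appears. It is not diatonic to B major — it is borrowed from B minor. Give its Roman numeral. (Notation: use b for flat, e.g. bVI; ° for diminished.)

In B major scale degree 3 is D#; D is its lowered form, from B minor. Diatonically B major has D#m (iii) on that degree; D–F#–A–C# is instead the major-seventh chord native to B minor, so it takes the label bIIImaj7.

bIIImaj7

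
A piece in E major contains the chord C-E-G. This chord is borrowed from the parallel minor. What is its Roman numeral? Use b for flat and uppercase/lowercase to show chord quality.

C is the lowered form of scale degree 6 in E major (the diatonic degree 6 is C#). C–E–G is a major chord — the form found in E minor, not the diatonic vi (C#m). Borrowed into E major it is written bVI.

bVI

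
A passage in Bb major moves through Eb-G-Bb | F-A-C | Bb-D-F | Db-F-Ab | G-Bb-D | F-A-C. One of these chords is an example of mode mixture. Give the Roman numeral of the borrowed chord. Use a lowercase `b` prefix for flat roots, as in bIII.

The diatonic triads in Bb major are Bb, Cm, Dm, Eb, F, Gm, Adim. Eb–G–Bb = Eb, F–A–C = F, Bb–D–F = Bb and G–Bb–D = Gm all belong to that set. But Db–F–Ab is foreign: the diatonic iii on degree 3 is Dm, whereas Db comes from Bb minor. It is labeled bIII.

bIII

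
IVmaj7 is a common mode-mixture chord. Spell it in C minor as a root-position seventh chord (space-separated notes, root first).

F A C E

IVmaj7 is built on scale degree 4, which is F in both C minor and its parallel. Building the major-seventh chord from the parallel major on F: F–A–C–E.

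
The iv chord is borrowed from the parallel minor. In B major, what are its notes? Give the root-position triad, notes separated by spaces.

The root, E, is scale degree 4 — the same note in B major and B minor; only the chord quality changes. Building the minor chord from the parallel minor on E: E–G–B.

E G B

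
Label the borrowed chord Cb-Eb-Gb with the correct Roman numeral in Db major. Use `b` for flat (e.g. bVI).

In Db major scale degree 7 is C; Cb is its lowered form, from Db minor. The diatonic chord on degree 7 would be Cdim (vii°), but Cb–Eb–Gb is the major chord from Db minor. As a borrowed chord it is labeled bVII.

bVII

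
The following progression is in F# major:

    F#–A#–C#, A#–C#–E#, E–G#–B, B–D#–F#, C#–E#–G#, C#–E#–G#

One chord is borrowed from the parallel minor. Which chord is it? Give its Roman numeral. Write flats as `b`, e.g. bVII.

The diatonic triads in F# major are F#, G#m, A#m, B, C#, D#m, E#dim. F#–A#–C# = F#, A#–C#–E# = A#m, B–D#–F# = B and C#–E#–G# = C# all belong to that set. E–G#–B doesn't fit — on degree 7 F# major would have E#dim (vii°). E is the degree-7 chord of F# minor, so it is the borrowed bVII.

bVII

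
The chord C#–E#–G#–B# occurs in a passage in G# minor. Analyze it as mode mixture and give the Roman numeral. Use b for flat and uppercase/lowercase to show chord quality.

IVmaj7

C# is scale degree 4 in G# minor. The diatonic chord on degree 4 would be C#m (iv), but C#–E#–G#–B# is the major-seventh chord from G# major. As a borrowed chord it is labeled IVmaj7.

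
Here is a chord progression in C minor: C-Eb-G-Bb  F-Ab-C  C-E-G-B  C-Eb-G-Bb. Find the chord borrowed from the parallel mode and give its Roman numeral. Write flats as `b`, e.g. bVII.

The diatonic triads in C minor (with V from harmonic minor) are Cm, Ddim, Eb, Fm, G, Ab, Bb. C–Eb–G–Bb = Cm7 and F–Ab–C = Fm both belong to that set. C–E–G–B doesn't fit — on degree 1 C minor would have Cm (i). Cmaj7 is the degree-1 chord of C major, so it is the borrowed Imaj7.

Imaj7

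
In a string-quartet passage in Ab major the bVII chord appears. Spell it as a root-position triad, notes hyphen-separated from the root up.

The root of bVII is the lowered 7th degree: G becomes Gb. Building the major chord from the parallel minor on Gb: Gb–Bb–Db.

Gb-Bb-Db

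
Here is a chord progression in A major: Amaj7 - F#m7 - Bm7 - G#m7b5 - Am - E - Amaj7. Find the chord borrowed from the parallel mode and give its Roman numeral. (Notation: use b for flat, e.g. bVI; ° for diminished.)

In A major the diatonic chords are A, Bm, C#m, D, E, F#m, G#dim. Of the given chords, Amaj7, F#m7, Bm7, G#m7b5 and E are diatonic. Am (A–C–E) is not: scale degree 1 in A major carries A (I). In A minor the chord on that degree is Am, so here it functions as i, borrowed from the parallel minor.

i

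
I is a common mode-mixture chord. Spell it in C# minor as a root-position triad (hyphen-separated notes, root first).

The root, C#, is scale degree 1 — the same note in C# minor and C# major; only the chord quality changes. Building the major chord from the parallel major on C#: C#–E#–G#.

C#-E#-G#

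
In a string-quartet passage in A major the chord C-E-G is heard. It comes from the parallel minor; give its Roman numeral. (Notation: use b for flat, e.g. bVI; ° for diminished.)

C is the lowered form of scale degree 3 in A major (the diatonic degree 3 is C#). C–E–G is a major chord — the form found in A minor, not the diatonic iii (C#m). Borrowed into A major it is written bIII.

bIII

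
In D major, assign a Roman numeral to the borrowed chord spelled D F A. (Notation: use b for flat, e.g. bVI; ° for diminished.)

D is scale degree 1 in D major. The diatonic chord on degree 1 would be D (I), but D–F–A is the minor chord from D minor. As a borrowed chord it is labeled i.

i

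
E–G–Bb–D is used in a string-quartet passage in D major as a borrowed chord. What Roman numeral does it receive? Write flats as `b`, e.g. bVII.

The root E is the diatonic 2nd degree of D major; the borrowing shows in the chord quality. The diatonic chord on degree 2 would be Em (ii), but E–G–Bb–D is the half-diminished-seventh chord from D minor. As a borrowed chord it is labeled iiø7.

iiø7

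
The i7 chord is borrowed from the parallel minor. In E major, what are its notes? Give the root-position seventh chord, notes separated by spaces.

E G B D

The root, E, is scale degree 1 — the same note in E major and E minor; only the chord quality changes. In E minor the chord on E is E–G–B–D.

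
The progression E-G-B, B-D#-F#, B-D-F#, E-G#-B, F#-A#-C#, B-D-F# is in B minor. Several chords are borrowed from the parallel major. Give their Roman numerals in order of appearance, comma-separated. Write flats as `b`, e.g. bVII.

B minor has the diatonic set Bm, C#dim, D, Em, F#, G, A (with V from harmonic minor). Of the given chords, E–G–B = Em, B–D–F# = Bm and F#–A#–C# = F# are diatonic. B–D#–F# doesn't fit — on degree 1 B minor would have Bm (i). B is the degree-1 chord of B major, so it is the borrowed I. E–G#–B is not: scale degree 4 in B minor carries Em (iv). In B major the chord on that degree is E, so here it functions as IV, borrowed from the parallel major.

I, IV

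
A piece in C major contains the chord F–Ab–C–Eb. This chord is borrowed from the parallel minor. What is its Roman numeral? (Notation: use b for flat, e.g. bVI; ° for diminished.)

The root F is the diatonic 4th degree of C major; the borrowing shows in the chord quality. The diatonic chord on degree 4 would be F (IV), but F–Ab–C–Eb is the minor-seventh chord from C minor. As a borrowed chord it is labeled iv7.

iv7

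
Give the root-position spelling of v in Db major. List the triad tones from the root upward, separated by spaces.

Ab Cb Eb

v is built on scale degree 5, which is Ab in both Db major and its parallel. Building the minor chord from the parallel minor on Ab: Ab–Cb–Eb.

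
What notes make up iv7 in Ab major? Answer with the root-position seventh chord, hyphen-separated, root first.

Db-Fb-Ab-Cb

The root, Db, is scale degree 4 — the same note in Ab major and Ab minor; only the chord quality changes. Stacking thirds in Ab minor on Db gives Db–Fb–Ab–Cb.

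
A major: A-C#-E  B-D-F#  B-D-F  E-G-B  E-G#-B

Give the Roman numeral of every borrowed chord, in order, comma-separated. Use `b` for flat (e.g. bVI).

ii°, v

The diatonic triads in A major are A, Bm, C#m, D, E, F#m, G#dim. A–C#–E = A, B–D–F# = Bm and E–G#–B = E all belong to that set. But B–D–F is foreign: the diatonic ii on degree 2 is Bm, whereas Bdim comes from A minor. It is labeled ii°. E–G–B doesn't fit — on degree 5 A major would have E (V). Em is the degree-5 chord of A minor, so it is the borrowed v.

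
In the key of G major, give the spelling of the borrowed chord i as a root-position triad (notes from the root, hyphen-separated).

G-Bb-D

The root, G, is scale degree 1 — the same note in G major and G minor; only the chord quality changes. Stacking thirds in G minor on G gives G–Bb–D.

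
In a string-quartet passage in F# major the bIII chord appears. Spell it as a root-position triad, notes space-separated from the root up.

A C# E

The root of bIII is the lowered 3rd degree: A# becomes A. Building the major chord from the parallel minor on A: A–C#–E.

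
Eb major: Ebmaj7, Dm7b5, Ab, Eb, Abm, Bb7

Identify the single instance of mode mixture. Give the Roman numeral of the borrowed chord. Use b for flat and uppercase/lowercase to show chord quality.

iv

Eb major has the diatonic set Eb, Fm, Gm, Ab, Bb, Cm, Ddim. Of the given chords, Ebmaj7, Dm7b5, Ab, Eb and Bb7 are diatonic. But Abm (Ab–Cb–Eb) is foreign: the diatonic IV on degree 4 is Ab, whereas Abm comes from Eb minor. It is labeled iv.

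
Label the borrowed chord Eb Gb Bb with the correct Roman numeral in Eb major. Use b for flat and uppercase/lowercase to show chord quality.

i

Eb is scale degree 1 in Eb major. Eb–Gb–Bb is a minor chord — the form found in Eb minor, not the diatonic I (Eb). Borrowed into Eb major it is written i.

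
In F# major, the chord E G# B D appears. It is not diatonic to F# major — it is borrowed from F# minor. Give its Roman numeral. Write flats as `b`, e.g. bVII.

The root E is the lowered 7th scale degree — diatonically F# major has E# there. Diatonically F# major has E#dim (vii°) on that degree; E–G#–B–D is instead the dominant-seventh chord native to F# minor, so it takes the label bVII7.

bVII7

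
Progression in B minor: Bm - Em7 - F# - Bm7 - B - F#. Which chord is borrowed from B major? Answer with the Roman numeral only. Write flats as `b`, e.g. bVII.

In B minor (with V from harmonic minor) the diatonic chords are Bm, C#dim, D, Em, F#, G, A. Bm, Em7, F# and Bm7 all belong to that set. B (B–D#–F#) is not: scale degree 1 in B minor carries Bm (i). In B major the chord on that degree is B, so here it functions as I, borrowed from the parallel major.

I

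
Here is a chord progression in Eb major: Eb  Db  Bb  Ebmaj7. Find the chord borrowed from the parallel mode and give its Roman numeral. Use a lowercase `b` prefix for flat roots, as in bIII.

Eb major has the diatonic set Eb, Fm, Gm, Ab, Bb, Cm, Ddim. Of the given chords, Eb, Bb and Ebmaj7 are diatonic. But Db (Db–F–Ab) is foreign: the diatonic vii° on degree 7 is Ddim, whereas Db comes from Eb minor. It is labeled bVII.

bVII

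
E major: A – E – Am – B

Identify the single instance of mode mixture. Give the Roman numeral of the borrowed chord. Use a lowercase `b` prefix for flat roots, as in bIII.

iv

In E major the diatonic chords are E, F#m, G#m, A, B, C#m, D#dim. A, E and B are all diatonic. But Am (A–C–E) is foreign: the diatonic IV on degree 4 is A, whereas Am comes from E minor. It is labeled iv.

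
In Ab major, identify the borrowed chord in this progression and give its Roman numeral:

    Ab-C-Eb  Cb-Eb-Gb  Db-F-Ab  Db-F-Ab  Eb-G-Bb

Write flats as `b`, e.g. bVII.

In Ab major the diatonic chords are Ab, Bbm, Cm, Db, Eb, Fm, Gdim. Ab–C–Eb = Ab, Db–F–Ab = Db and Eb–G–Bb = Eb all belong to that set. Cb–Eb–Gb is not: scale degree 3 in Ab major carries Cm (iii). In Ab minor the chord on that degree is Cb, so here it functions as bIII, borrowed from the parallel minor.

bIII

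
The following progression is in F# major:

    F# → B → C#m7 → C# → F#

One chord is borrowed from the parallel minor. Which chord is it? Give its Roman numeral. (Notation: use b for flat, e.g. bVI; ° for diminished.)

In F# major the diatonic chords are F#, G#m, A#m, B, C#, D#m, E#dim. Of the given chords, F#, B and C# are diatonic. C#m7 (C#–E–G#–B) is not: scale degree 5 in F# major carries C# (V). In F# minor the chord on that degree is C#m7, so here it functions as v7, borrowed from the parallel minor.

v7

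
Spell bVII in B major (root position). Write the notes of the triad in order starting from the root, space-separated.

Scale degree 7 in B major is A#. bVII uses the lowered form, A, taken from B minor. Building the major chord from the parallel minor on A: A–C#–E.

A C# E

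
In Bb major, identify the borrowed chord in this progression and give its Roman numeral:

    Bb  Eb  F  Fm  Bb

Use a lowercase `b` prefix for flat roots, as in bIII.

v

In Bb major the diatonic chords are Bb, Cm, Dm, Eb, F, Gm, Adim. Bb, Eb and F all belong to that set. But Fm (F–Ab–C) is foreign: the diatonic V on degree 5 is F, whereas Fm comes from Bb minor. It is labeled v.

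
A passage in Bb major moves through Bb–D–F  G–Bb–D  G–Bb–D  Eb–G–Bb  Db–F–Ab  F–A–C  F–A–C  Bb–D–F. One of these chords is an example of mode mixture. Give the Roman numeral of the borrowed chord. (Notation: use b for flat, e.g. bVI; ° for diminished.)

bIII

In Bb major the diatonic chords are Bb, Cm, Dm, Eb, F, Gm, Adim. Bb–D–F = Bb, G–Bb–D = Gm, Eb–G–Bb = Eb and F–A–C = F are all diatonic. Db–F–Ab doesn't fit — on degree 3 Bb major would have Dm (iii). Db is the degree-3 chord of Bb minor, so it is the borrowed bIII.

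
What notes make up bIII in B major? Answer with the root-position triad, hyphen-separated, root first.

D-F#-A

The root of bIII is the lowered 3rd degree: D# becomes D. Stacking thirds in B minor on D gives D–F#–A.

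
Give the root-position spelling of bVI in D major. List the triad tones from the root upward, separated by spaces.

bVI is built on the lowered scale degree 6. In D major degree 6 is B; lowered it becomes Bb. In D minor the chord on Bb is Bb–D–F.

Bb D F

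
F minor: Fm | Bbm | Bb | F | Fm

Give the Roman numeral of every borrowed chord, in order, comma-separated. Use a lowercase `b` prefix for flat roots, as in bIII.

In F minor (with V from harmonic minor) the diatonic chords are Fm, Gdim, Ab, Bbm, C, Db, Eb. Fm and Bbm both belong to that set. But Bb (Bb–D–F) is foreign: the diatonic iv on degree 4 is Bbm, whereas Bb comes from F major. It is labeled IV. F (F–A–C) is not: scale degree 1 in F minor carries Fm (i). In F major the chord on that degree is F, so here it functions as I, borrowed from the parallel major.

IV, I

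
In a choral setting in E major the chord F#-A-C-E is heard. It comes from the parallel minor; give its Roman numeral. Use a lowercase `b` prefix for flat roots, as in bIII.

iiø7

F# is scale degree 2 in E major. F#–A–C–E is a half-diminished-seventh chord — the form found in E minor, not the diatonic ii (F#m). Borrowed into E major it is written iiø7.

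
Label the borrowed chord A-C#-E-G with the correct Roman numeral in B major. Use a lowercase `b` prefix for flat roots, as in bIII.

bVII7

The root A is the lowered 7th scale degree — diatonically B major has A# there. A–C#–E–G is a dominant-seventh chord — the form found in B minor, not the diatonic vii° (A#dim). Borrowed into B major it is written bVII7.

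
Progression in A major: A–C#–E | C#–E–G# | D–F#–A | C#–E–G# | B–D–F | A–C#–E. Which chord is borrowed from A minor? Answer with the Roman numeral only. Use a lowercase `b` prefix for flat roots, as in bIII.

In A major the diatonic chords are A, Bm, C#m, D, E, F#m, G#dim. A–C#–E = A, C#–E–G# = C#m and D–F#–A = D are all diatonic. B–D–F is not: scale degree 2 in A major carries Bm (ii). In A minor the chord on that degree is Bdim, so here it functions as ii°, borrowed from the parallel minor.

ii°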